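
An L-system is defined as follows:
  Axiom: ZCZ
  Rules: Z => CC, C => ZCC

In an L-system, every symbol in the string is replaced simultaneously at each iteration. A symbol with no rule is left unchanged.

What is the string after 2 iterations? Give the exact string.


Answer: ZCCZCCCCZCCZCCZCCZCC

Derivation:
Step 0: ZCZ
Step 1: CCZCCCC
Step 2: ZCCZCCCCZCCZCCZCCZCC


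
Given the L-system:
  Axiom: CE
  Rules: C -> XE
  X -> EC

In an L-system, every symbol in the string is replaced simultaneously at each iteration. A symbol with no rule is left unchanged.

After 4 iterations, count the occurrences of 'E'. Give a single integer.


Step 0: CE  (1 'E')
Step 1: XEE  (2 'E')
Step 2: ECEE  (3 'E')
Step 3: EXEEE  (4 'E')
Step 4: EECEEE  (5 'E')

Answer: 5


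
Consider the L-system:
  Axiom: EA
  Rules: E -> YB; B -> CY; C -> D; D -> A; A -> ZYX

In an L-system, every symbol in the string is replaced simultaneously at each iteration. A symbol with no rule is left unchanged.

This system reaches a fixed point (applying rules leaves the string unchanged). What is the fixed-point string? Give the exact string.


Answer: YZYXYZYX

Derivation:
Step 0: EA
Step 1: YBZYX
Step 2: YCYZYX
Step 3: YDYZYX
Step 4: YAYZYX
Step 5: YZYXYZYX
Step 6: YZYXYZYX  (unchanged — fixed point at step 5)


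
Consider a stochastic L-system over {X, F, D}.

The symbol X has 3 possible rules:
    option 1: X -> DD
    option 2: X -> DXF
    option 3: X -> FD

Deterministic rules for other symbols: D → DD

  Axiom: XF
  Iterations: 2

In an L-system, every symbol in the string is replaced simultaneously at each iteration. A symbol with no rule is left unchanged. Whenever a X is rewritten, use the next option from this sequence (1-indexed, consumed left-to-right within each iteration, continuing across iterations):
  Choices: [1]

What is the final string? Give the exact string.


Step 0: XF
Step 1: DDF  (used choices [1])
Step 2: DDDDF  (used choices [])

Answer: DDDDF


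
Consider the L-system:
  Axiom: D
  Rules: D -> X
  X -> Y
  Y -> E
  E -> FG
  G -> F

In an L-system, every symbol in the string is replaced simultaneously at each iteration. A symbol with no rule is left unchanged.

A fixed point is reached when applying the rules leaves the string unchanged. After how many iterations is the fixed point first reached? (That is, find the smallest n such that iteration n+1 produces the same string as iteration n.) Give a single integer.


Step 0: D
Step 1: X
Step 2: Y
Step 3: E
Step 4: FG
Step 5: FF
Step 6: FF  (unchanged — fixed point at step 5)

Answer: 5


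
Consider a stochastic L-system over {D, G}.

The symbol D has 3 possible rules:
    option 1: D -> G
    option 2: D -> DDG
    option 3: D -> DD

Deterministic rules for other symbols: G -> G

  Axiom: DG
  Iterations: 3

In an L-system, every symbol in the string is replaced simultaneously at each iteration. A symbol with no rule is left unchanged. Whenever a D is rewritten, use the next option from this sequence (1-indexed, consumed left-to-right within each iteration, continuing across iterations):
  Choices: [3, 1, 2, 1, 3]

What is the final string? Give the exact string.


Step 0: DG
Step 1: DDG  (used choices [3])
Step 2: GDDGG  (used choices [1, 2])
Step 3: GGDDGG  (used choices [1, 3])

Answer: GGDDGG


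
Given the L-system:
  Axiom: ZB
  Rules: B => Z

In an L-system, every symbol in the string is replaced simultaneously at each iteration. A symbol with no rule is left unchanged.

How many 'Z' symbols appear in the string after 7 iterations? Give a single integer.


Step 0: ZB  (1 'Z')
Step 1: ZZ  (2 'Z')
Step 2: ZZ  (2 'Z')
Step 3: ZZ  (2 'Z')
Step 4: ZZ  (2 'Z')
Step 5: ZZ  (2 'Z')
Step 6: ZZ  (2 'Z')
Step 7: ZZ  (2 'Z')

Answer: 2


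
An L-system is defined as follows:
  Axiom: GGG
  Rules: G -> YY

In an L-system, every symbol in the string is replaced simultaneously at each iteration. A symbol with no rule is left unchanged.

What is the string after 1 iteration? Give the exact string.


Step 0: GGG
Step 1: YYYYYY

Answer: YYYYYY


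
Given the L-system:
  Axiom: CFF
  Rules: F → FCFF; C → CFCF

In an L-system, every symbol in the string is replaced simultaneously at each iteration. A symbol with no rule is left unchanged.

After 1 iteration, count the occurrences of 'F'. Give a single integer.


Answer: 8

Derivation:
Step 0: CFF  (2 'F')
Step 1: CFCFFCFFFCFF  (8 'F')


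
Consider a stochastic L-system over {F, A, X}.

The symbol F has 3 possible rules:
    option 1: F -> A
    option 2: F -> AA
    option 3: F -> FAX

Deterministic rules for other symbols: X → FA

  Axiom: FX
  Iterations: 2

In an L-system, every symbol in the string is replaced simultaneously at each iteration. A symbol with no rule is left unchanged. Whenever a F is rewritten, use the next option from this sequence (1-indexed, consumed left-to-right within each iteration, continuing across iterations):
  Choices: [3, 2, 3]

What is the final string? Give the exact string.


Answer: AAAFAFAXA

Derivation:
Step 0: FX
Step 1: FAXFA  (used choices [3])
Step 2: AAAFAFAXA  (used choices [2, 3])


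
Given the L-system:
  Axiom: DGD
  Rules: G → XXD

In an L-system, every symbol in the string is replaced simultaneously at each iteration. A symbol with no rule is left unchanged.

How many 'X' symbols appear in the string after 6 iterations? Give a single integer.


Answer: 2

Derivation:
Step 0: DGD  (0 'X')
Step 1: DXXDD  (2 'X')
Step 2: DXXDD  (2 'X')
Step 3: DXXDD  (2 'X')
Step 4: DXXDD  (2 'X')
Step 5: DXXDD  (2 'X')
Step 6: DXXDD  (2 'X')


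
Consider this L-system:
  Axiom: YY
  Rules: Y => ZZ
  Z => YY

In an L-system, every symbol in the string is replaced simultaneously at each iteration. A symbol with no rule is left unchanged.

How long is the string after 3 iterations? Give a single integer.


Step 0: length = 2
Step 1: length = 4
Step 2: length = 8
Step 3: length = 16

Answer: 16


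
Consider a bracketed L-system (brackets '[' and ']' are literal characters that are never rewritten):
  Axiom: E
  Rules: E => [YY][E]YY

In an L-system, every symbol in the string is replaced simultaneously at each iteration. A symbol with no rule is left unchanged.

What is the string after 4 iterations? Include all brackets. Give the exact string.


Answer: [YY][[YY][[YY][[YY][E]YY]YY]YY]YY

Derivation:
Step 0: E
Step 1: [YY][E]YY
Step 2: [YY][[YY][E]YY]YY
Step 3: [YY][[YY][[YY][E]YY]YY]YY
Step 4: [YY][[YY][[YY][[YY][E]YY]YY]YY]YY


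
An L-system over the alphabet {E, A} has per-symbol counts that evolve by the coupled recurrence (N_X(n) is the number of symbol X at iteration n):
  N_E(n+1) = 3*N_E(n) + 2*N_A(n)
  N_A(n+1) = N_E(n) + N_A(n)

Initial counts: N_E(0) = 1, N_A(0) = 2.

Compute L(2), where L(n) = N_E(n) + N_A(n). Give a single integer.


Answer: 37

Derivation:
Step 0: N_E=1, N_A=2, L=3
Step 1: N_E=7, N_A=3, L=10
Step 2: N_E=27, N_A=10, L=37


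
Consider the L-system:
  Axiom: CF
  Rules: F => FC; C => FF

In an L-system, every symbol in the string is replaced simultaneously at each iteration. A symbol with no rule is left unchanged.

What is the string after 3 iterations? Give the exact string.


Answer: FCFFFCFFFCFFFCFC

Derivation:
Step 0: CF
Step 1: FFFC
Step 2: FCFCFCFF
Step 3: FCFFFCFFFCFFFCFC


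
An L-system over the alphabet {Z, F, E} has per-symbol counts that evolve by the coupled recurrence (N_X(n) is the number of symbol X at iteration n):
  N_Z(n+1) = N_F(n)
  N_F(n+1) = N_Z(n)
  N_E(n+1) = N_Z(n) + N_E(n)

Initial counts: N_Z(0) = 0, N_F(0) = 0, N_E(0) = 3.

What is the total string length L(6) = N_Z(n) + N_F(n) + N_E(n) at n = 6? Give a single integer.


Step 0: N_Z=0, N_F=0, N_E=3, L=3
Step 1: N_Z=0, N_F=0, N_E=3, L=3
Step 2: N_Z=0, N_F=0, N_E=3, L=3
Step 3: N_Z=0, N_F=0, N_E=3, L=3
Step 4: N_Z=0, N_F=0, N_E=3, L=3
Step 5: N_Z=0, N_F=0, N_E=3, L=3
Step 6: N_Z=0, N_F=0, N_E=3, L=3

Answer: 3


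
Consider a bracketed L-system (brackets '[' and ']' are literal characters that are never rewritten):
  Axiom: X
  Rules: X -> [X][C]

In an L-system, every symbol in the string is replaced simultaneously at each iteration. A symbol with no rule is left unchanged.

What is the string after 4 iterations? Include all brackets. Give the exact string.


Step 0: X
Step 1: [X][C]
Step 2: [[X][C]][C]
Step 3: [[[X][C]][C]][C]
Step 4: [[[[X][C]][C]][C]][C]

Answer: [[[[X][C]][C]][C]][C]


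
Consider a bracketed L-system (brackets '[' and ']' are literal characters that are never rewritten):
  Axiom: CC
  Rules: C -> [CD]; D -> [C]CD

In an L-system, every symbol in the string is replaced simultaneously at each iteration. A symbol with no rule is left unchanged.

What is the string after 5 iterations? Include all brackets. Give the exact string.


Answer: [[[[[CD][C]CD][[CD]][CD][C]CD][[[CD][C]CD]][[CD][C]CD][[CD]][CD][C]CD][[[[CD][C]CD][[CD]][CD][C]CD]][[[CD][C]CD][[CD]][CD][C]CD][[[CD][C]CD]][[CD][C]CD][[CD]][CD][C]CD][[[[[CD][C]CD][[CD]][CD][C]CD][[[CD][C]CD]][[CD][C]CD][[CD]][CD][C]CD][[[[CD][C]CD][[CD]][CD][C]CD]][[[CD][C]CD][[CD]][CD][C]CD][[[CD][C]CD]][[CD][C]CD][[CD]][CD][C]CD]

Derivation:
Step 0: CC
Step 1: [CD][CD]
Step 2: [[CD][C]CD][[CD][C]CD]
Step 3: [[[CD][C]CD][[CD]][CD][C]CD][[[CD][C]CD][[CD]][CD][C]CD]
Step 4: [[[[CD][C]CD][[CD]][CD][C]CD][[[CD][C]CD]][[CD][C]CD][[CD]][CD][C]CD][[[[CD][C]CD][[CD]][CD][C]CD][[[CD][C]CD]][[CD][C]CD][[CD]][CD][C]CD]
Step 5: [[[[[CD][C]CD][[CD]][CD][C]CD][[[CD][C]CD]][[CD][C]CD][[CD]][CD][C]CD][[[[CD][C]CD][[CD]][CD][C]CD]][[[CD][C]CD][[CD]][CD][C]CD][[[CD][C]CD]][[CD][C]CD][[CD]][CD][C]CD][[[[[CD][C]CD][[CD]][CD][C]CD][[[CD][C]CD]][[CD][C]CD][[CD]][CD][C]CD][[[[CD][C]CD][[CD]][CD][C]CD]][[[CD][C]CD][[CD]][CD][C]CD][[[CD][C]CD]][[CD][C]CD][[CD]][CD][C]CD]


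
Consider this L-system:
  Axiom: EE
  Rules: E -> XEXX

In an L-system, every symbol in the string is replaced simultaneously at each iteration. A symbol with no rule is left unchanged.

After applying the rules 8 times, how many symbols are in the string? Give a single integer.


Answer: 50

Derivation:
Step 0: length = 2
Step 1: length = 8
Step 2: length = 14
Step 3: length = 20
Step 4: length = 26
Step 5: length = 32
Step 6: length = 38
Step 7: length = 44
Step 8: length = 50


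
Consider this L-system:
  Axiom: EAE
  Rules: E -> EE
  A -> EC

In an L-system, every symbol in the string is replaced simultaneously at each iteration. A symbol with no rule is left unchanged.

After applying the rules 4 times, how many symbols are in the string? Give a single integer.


Answer: 41

Derivation:
Step 0: length = 3
Step 1: length = 6
Step 2: length = 11
Step 3: length = 21
Step 4: length = 41


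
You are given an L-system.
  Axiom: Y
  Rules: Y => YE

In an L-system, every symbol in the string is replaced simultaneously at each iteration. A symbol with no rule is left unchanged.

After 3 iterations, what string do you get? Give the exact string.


Step 0: Y
Step 1: YE
Step 2: YEE
Step 3: YEEE

Answer: YEEE


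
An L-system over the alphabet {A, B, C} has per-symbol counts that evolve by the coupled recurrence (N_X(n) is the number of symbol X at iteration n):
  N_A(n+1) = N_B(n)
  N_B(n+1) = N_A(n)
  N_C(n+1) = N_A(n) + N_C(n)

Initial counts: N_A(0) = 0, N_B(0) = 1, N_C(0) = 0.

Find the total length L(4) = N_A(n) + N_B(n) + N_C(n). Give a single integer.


Answer: 3

Derivation:
Step 0: N_A=0, N_B=1, N_C=0, L=1
Step 1: N_A=1, N_B=0, N_C=0, L=1
Step 2: N_A=0, N_B=1, N_C=1, L=2
Step 3: N_A=1, N_B=0, N_C=1, L=2
Step 4: N_A=0, N_B=1, N_C=2, L=3


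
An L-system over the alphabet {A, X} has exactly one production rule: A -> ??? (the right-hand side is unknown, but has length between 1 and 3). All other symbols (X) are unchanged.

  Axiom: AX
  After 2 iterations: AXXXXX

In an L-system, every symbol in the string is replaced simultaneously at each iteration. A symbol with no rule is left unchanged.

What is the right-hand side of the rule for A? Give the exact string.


Trying A -> AXX:
  Step 0: AX
  Step 1: AXXX
  Step 2: AXXXXX
Matches the given result.

Answer: AXX


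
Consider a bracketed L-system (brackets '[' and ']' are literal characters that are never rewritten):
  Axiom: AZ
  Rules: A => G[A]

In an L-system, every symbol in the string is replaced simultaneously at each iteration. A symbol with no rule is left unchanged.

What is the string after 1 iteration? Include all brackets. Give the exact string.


Step 0: AZ
Step 1: G[A]Z

Answer: G[A]Z


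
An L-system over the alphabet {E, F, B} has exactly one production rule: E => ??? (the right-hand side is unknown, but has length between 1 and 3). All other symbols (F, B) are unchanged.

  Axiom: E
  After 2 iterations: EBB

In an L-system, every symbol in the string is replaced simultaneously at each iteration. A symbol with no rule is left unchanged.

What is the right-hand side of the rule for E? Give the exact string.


Answer: EB

Derivation:
Trying E => EB:
  Step 0: E
  Step 1: EB
  Step 2: EBB
Matches the given result.


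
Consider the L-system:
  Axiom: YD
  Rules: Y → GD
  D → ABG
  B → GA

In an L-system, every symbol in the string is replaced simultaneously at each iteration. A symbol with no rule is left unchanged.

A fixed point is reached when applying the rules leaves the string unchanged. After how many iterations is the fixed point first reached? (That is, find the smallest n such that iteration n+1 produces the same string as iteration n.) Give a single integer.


Answer: 3

Derivation:
Step 0: YD
Step 1: GDABG
Step 2: GABGAGAG
Step 3: GAGAGAGAG
Step 4: GAGAGAGAG  (unchanged — fixed point at step 3)


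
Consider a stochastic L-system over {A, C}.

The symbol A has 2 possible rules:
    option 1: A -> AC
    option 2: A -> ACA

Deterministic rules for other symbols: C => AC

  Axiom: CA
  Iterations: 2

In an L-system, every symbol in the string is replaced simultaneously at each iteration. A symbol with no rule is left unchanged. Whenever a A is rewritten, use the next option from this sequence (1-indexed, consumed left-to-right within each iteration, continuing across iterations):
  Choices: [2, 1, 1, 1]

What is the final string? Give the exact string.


Answer: ACACACACAC

Derivation:
Step 0: CA
Step 1: ACACA  (used choices [2])
Step 2: ACACACACAC  (used choices [1, 1, 1])


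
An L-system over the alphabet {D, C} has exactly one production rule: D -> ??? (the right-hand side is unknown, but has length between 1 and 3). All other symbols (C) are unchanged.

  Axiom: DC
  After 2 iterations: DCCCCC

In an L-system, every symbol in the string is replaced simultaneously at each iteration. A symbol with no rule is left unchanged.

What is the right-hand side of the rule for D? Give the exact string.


Trying D -> DCC:
  Step 0: DC
  Step 1: DCCC
  Step 2: DCCCCC
Matches the given result.

Answer: DCC


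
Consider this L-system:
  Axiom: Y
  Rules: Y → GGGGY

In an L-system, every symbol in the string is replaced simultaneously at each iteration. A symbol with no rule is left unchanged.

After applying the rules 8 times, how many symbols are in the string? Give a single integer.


Step 0: length = 1
Step 1: length = 5
Step 2: length = 9
Step 3: length = 13
Step 4: length = 17
Step 5: length = 21
Step 6: length = 25
Step 7: length = 29
Step 8: length = 33

Answer: 33


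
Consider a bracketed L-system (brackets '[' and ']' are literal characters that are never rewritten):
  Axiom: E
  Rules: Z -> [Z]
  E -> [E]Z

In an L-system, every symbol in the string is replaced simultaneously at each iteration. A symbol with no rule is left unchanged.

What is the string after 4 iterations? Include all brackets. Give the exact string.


Answer: [[[[E]Z][Z]][[Z]]][[[Z]]]

Derivation:
Step 0: E
Step 1: [E]Z
Step 2: [[E]Z][Z]
Step 3: [[[E]Z][Z]][[Z]]
Step 4: [[[[E]Z][Z]][[Z]]][[[Z]]]


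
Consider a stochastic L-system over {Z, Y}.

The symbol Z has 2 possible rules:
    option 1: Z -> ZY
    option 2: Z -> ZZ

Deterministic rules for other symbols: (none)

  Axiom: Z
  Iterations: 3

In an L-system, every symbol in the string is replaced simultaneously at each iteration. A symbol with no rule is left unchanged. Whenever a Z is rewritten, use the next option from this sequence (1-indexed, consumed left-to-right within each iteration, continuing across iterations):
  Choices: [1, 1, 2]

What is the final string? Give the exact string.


Answer: ZZYY

Derivation:
Step 0: Z
Step 1: ZY  (used choices [1])
Step 2: ZYY  (used choices [1])
Step 3: ZZYY  (used choices [2])


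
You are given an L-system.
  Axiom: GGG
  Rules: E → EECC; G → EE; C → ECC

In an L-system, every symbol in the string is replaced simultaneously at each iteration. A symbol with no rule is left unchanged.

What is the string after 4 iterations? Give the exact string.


Answer: EECCEECCECCECCEECCEECCECCECCEECCECCECCEECCECCECCEECCEECCECCECCEECCEECCECCECCEECCECCECCEECCECCECCEECCEECCECCECCEECCEECCECCECCEECCECCECCEECCECCECCEECCEECCECCECCEECCEECCECCECCEECCECCECCEECCECCECCEECCEECCECCECCEECCEECCECCECCEECCECCECCEECCECCECCEECCEECCECCECCEECCEECCECCECCEECCECCECCEECCECCECC

Derivation:
Step 0: GGG
Step 1: EEEEEE
Step 2: EECCEECCEECCEECCEECCEECC
Step 3: EECCEECCECCECCEECCEECCECCECCEECCEECCECCECCEECCEECCECCECCEECCEECCECCECCEECCEECCECCECC
Step 4: EECCEECCECCECCEECCEECCECCECCEECCECCECCEECCECCECCEECCEECCECCECCEECCEECCECCECCEECCECCECCEECCECCECCEECCEECCECCECCEECCEECCECCECCEECCECCECCEECCECCECCEECCEECCECCECCEECCEECCECCECCEECCECCECCEECCECCECCEECCEECCECCECCEECCEECCECCECCEECCECCECCEECCECCECCEECCEECCECCECCEECCEECCECCECCEECCECCECCEECCECCECC


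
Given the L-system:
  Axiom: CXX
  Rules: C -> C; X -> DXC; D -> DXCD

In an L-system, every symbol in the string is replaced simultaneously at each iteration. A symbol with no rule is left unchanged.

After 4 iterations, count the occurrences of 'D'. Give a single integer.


Step 0: CXX  (0 'D')
Step 1: CDXCDXC  (2 'D')
Step 2: CDXCDDXCCDXCDDXCC  (6 'D')
Step 3: CDXCDDXCCDXCDDXCDDXCCCDXCDDXCCDXCDDXCDDXCCC  (16 'D')
Step 4: CDXCDDXCCDXCDDXCDDXCCCDXCDDXCCDXCDDXCDDXCCDXCDDXCDDXCCCCDXCDDXCCDXCDDXCDDXCCCDXCDDXCCDXCDDXCDDXCCDXCDDXCDDXCCCC  (42 'D')

Answer: 42


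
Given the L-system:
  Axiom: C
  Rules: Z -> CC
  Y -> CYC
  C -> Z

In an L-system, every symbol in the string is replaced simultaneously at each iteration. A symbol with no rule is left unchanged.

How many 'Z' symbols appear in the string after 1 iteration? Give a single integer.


Step 0: C  (0 'Z')
Step 1: Z  (1 'Z')

Answer: 1


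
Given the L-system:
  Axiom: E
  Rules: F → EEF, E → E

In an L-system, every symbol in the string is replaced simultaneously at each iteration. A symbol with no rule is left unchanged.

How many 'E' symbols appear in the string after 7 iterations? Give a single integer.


Answer: 1

Derivation:
Step 0: E  (1 'E')
Step 1: E  (1 'E')
Step 2: E  (1 'E')
Step 3: E  (1 'E')
Step 4: E  (1 'E')
Step 5: E  (1 'E')
Step 6: E  (1 'E')
Step 7: E  (1 'E')


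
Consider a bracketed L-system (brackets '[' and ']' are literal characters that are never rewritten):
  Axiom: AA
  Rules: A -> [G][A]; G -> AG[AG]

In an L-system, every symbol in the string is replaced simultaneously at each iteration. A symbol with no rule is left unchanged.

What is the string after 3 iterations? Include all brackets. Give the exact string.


Answer: [[G][A]AG[AG][[G][A]AG[AG]]][[AG[AG]][[G][A]]][[G][A]AG[AG][[G][A]AG[AG]]][[AG[AG]][[G][A]]]

Derivation:
Step 0: AA
Step 1: [G][A][G][A]
Step 2: [AG[AG]][[G][A]][AG[AG]][[G][A]]
Step 3: [[G][A]AG[AG][[G][A]AG[AG]]][[AG[AG]][[G][A]]][[G][A]AG[AG][[G][A]AG[AG]]][[AG[AG]][[G][A]]]


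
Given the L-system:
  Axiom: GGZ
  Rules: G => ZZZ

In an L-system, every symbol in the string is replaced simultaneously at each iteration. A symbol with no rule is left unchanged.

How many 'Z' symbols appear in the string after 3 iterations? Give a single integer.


Answer: 7

Derivation:
Step 0: GGZ  (1 'Z')
Step 1: ZZZZZZZ  (7 'Z')
Step 2: ZZZZZZZ  (7 'Z')
Step 3: ZZZZZZZ  (7 'Z')


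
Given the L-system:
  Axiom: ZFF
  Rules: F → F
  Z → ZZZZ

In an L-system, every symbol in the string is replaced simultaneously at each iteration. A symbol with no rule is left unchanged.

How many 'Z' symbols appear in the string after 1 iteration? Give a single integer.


Answer: 4

Derivation:
Step 0: ZFF  (1 'Z')
Step 1: ZZZZFF  (4 'Z')


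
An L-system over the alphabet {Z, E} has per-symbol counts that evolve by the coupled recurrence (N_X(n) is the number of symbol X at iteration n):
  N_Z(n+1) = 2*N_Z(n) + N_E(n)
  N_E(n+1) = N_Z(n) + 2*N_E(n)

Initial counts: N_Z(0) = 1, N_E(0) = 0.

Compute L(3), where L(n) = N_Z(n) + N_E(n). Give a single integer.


Answer: 27

Derivation:
Step 0: N_Z=1, N_E=0, L=1
Step 1: N_Z=2, N_E=1, L=3
Step 2: N_Z=5, N_E=4, L=9
Step 3: N_Z=14, N_E=13, L=27


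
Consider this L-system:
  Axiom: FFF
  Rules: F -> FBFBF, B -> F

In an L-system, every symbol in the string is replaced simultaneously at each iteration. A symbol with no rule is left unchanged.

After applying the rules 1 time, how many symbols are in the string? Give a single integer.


Answer: 15

Derivation:
Step 0: length = 3
Step 1: length = 15


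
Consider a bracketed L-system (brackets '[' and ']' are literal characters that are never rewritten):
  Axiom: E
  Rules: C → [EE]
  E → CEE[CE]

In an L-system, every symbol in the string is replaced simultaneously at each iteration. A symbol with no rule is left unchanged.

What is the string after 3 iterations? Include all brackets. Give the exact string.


Answer: [CEE[CE]CEE[CE]][EE]CEE[CE]CEE[CE][[EE]CEE[CE]][EE]CEE[CE]CEE[CE][[EE]CEE[CE]][[CEE[CE]CEE[CE]][EE]CEE[CE]CEE[CE][[EE]CEE[CE]]]

Derivation:
Step 0: E
Step 1: CEE[CE]
Step 2: [EE]CEE[CE]CEE[CE][[EE]CEE[CE]]
Step 3: [CEE[CE]CEE[CE]][EE]CEE[CE]CEE[CE][[EE]CEE[CE]][EE]CEE[CE]CEE[CE][[EE]CEE[CE]][[CEE[CE]CEE[CE]][EE]CEE[CE]CEE[CE][[EE]CEE[CE]]]


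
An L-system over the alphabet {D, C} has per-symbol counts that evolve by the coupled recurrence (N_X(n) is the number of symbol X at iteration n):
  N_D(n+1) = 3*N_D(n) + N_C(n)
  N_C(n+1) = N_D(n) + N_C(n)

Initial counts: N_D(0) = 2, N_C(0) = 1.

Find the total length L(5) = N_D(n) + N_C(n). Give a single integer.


Answer: 1352

Derivation:
Step 0: N_D=2, N_C=1, L=3
Step 1: N_D=7, N_C=3, L=10
Step 2: N_D=24, N_C=10, L=34
Step 3: N_D=82, N_C=34, L=116
Step 4: N_D=280, N_C=116, L=396
Step 5: N_D=956, N_C=396, L=1352


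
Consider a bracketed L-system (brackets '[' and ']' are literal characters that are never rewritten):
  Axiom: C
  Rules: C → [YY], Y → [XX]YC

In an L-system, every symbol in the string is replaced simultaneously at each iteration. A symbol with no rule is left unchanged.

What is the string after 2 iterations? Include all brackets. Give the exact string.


Answer: [[XX]YC[XX]YC]

Derivation:
Step 0: C
Step 1: [YY]
Step 2: [[XX]YC[XX]YC]


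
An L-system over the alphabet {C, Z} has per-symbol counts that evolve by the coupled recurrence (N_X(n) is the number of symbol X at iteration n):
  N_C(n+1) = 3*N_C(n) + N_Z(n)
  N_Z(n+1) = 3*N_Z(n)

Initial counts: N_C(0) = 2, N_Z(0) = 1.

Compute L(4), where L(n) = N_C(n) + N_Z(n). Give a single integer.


Step 0: N_C=2, N_Z=1, L=3
Step 1: N_C=7, N_Z=3, L=10
Step 2: N_C=24, N_Z=9, L=33
Step 3: N_C=81, N_Z=27, L=108
Step 4: N_C=270, N_Z=81, L=351

Answer: 351


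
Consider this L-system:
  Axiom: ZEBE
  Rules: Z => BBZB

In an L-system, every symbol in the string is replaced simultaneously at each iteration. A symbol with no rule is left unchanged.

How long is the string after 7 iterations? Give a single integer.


Answer: 25

Derivation:
Step 0: length = 4
Step 1: length = 7
Step 2: length = 10
Step 3: length = 13
Step 4: length = 16
Step 5: length = 19
Step 6: length = 22
Step 7: length = 25


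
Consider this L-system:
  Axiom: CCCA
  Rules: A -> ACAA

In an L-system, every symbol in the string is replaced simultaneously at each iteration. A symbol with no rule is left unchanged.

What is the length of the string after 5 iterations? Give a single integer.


Step 0: length = 4
Step 1: length = 7
Step 2: length = 16
Step 3: length = 43
Step 4: length = 124
Step 5: length = 367

Answer: 367


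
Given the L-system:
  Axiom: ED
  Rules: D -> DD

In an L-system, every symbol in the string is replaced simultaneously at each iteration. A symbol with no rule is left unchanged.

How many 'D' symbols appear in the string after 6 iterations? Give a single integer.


Answer: 64

Derivation:
Step 0: ED  (1 'D')
Step 1: EDD  (2 'D')
Step 2: EDDDD  (4 'D')
Step 3: EDDDDDDDD  (8 'D')
Step 4: EDDDDDDDDDDDDDDDD  (16 'D')
Step 5: EDDDDDDDDDDDDDDDDDDDDDDDDDDDDDDDD  (32 'D')
Step 6: EDDDDDDDDDDDDDDDDDDDDDDDDDDDDDDDDDDDDDDDDDDDDDDDDDDDDDDDDDDDDDDDD  (64 'D')


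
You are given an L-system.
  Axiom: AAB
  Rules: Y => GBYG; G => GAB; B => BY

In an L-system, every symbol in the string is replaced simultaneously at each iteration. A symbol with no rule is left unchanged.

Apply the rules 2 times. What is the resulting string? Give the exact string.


Answer: AABYGBYG

Derivation:
Step 0: AAB
Step 1: AABY
Step 2: AABYGBYG


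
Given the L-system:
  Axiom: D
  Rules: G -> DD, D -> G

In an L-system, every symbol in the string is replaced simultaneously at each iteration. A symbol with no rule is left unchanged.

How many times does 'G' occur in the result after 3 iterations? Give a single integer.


Answer: 2

Derivation:
Step 0: D  (0 'G')
Step 1: G  (1 'G')
Step 2: DD  (0 'G')
Step 3: GG  (2 'G')


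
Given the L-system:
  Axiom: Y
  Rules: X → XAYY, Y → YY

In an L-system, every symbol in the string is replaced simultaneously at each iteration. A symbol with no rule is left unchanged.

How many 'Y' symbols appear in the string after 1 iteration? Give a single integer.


Answer: 2

Derivation:
Step 0: Y  (1 'Y')
Step 1: YY  (2 'Y')


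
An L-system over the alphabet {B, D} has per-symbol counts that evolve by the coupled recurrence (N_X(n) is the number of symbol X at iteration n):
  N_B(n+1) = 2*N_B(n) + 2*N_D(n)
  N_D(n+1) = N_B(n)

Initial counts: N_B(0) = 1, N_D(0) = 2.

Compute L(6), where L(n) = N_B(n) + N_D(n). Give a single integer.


Step 0: N_B=1, N_D=2, L=3
Step 1: N_B=6, N_D=1, L=7
Step 2: N_B=14, N_D=6, L=20
Step 3: N_B=40, N_D=14, L=54
Step 4: N_B=108, N_D=40, L=148
Step 5: N_B=296, N_D=108, L=404
Step 6: N_B=808, N_D=296, L=1104

Answer: 1104


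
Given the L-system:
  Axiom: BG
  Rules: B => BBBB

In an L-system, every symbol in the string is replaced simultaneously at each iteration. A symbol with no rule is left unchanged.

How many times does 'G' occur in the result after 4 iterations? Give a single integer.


Answer: 1

Derivation:
Step 0: BG  (1 'G')
Step 1: BBBBG  (1 'G')
Step 2: BBBBBBBBBBBBBBBBG  (1 'G')
Step 3: BBBBBBBBBBBBBBBBBBBBBBBBBBBBBBBBBBBBBBBBBBBBBBBBBBBBBBBBBBBBBBBBG  (1 'G')
Step 4: BBBBBBBBBBBBBBBBBBBBBBBBBBBBBBBBBBBBBBBBBBBBBBBBBBBBBBBBBBBBBBBBBBBBBBBBBBBBBBBBBBBBBBBBBBBBBBBBBBBBBBBBBBBBBBBBBBBBBBBBBBBBBBBBBBBBBBBBBBBBBBBBBBBBBBBBBBBBBBBBBBBBBBBBBBBBBBBBBBBBBBBBBBBBBBBBBBBBBBBBBBBBBBBBBBBBBBBBBBBBBBBBBBBBBBBBBBBBBBBBBBBBBBBBBBBBBBBBG  (1 'G')


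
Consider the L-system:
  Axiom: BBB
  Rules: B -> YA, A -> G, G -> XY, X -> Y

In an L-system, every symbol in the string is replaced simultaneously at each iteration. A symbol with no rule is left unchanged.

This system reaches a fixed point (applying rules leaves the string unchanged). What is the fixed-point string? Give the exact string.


Answer: YYYYYYYYY

Derivation:
Step 0: BBB
Step 1: YAYAYA
Step 2: YGYGYG
Step 3: YXYYXYYXY
Step 4: YYYYYYYYY
Step 5: YYYYYYYYY  (unchanged — fixed point at step 4)


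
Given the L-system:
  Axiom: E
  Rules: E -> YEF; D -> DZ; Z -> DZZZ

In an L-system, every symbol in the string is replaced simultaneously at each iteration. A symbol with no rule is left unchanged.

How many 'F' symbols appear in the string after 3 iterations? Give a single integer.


Answer: 3

Derivation:
Step 0: E  (0 'F')
Step 1: YEF  (1 'F')
Step 2: YYEFF  (2 'F')
Step 3: YYYEFFF  (3 'F')


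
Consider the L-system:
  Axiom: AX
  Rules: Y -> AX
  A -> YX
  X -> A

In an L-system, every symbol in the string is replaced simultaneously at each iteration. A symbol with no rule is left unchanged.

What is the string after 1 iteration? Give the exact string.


Answer: YXA

Derivation:
Step 0: AX
Step 1: YXA


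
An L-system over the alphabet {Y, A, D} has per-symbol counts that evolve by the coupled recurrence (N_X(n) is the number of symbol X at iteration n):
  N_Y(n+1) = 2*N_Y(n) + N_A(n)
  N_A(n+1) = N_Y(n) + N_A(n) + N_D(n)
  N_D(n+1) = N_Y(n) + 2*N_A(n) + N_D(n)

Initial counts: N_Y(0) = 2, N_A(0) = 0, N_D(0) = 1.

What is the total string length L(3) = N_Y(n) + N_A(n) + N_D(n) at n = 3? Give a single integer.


Answer: 110

Derivation:
Step 0: N_Y=2, N_A=0, N_D=1, L=3
Step 1: N_Y=4, N_A=3, N_D=3, L=10
Step 2: N_Y=11, N_A=10, N_D=13, L=34
Step 3: N_Y=32, N_A=34, N_D=44, L=110


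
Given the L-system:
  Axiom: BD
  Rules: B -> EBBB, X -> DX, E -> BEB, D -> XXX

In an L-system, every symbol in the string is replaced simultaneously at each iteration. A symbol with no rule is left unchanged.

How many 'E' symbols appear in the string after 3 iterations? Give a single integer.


Answer: 15

Derivation:
Step 0: BD  (0 'E')
Step 1: EBBBXXX  (1 'E')
Step 2: BEBEBBBEBBBEBBBDXDXDX  (4 'E')
Step 3: EBBBBEBEBBBBEBEBBBEBBBEBBBBEBEBBBEBBBEBBBBEBEBBBEBBBEBBBXXXDXXXXDXXXXDX  (15 'E')


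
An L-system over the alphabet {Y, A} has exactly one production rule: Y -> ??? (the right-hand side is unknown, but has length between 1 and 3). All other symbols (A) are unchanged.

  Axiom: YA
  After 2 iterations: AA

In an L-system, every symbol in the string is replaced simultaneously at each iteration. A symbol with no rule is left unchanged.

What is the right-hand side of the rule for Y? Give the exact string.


Trying Y -> A:
  Step 0: YA
  Step 1: AA
  Step 2: AA
Matches the given result.

Answer: A


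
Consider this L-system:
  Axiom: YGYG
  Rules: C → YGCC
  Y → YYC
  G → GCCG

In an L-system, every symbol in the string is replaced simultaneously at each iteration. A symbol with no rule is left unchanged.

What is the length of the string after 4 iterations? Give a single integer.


Step 0: length = 4
Step 1: length = 14
Step 2: length = 52
Step 3: length = 194
Step 4: length = 724

Answer: 724


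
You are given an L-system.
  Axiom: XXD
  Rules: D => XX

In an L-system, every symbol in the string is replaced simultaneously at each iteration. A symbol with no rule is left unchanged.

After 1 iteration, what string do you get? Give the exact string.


Answer: XXXX

Derivation:
Step 0: XXD
Step 1: XXXX


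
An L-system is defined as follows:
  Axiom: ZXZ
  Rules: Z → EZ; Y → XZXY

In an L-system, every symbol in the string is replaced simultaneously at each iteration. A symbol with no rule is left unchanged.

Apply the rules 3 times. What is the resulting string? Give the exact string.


Step 0: ZXZ
Step 1: EZXEZ
Step 2: EEZXEEZ
Step 3: EEEZXEEEZ

Answer: EEEZXEEEZ


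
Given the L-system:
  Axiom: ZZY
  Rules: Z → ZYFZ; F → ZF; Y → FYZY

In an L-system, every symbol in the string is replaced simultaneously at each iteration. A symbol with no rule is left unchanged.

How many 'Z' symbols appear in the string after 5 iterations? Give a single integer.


Answer: 695

Derivation:
Final string: ZYFZFYZYZFZYFZZFFYZYZYFZFYZYZYFZZFZYFZFYZYZFZYFZZYFZZFZFFYZYZYFZFYZYZYFZFYZYZFZYFZZFFYZYZYFZFYZYZYFZFYZYZFZYFZZYFZZFZYFZFYZYZFZYFZZFFYZYZYFZFYZYZYFZZFZYFZFYZYZFZYFZZYFZFYZYZFZYFZZYFZZFZYFZZFZFFYZYZYFZFYZYZYFZFYZYZFZYFZZFFYZYZYFZFYZYZYFZFYZYZFZYFZZFFYZYZYFZFYZYZYFZZFZYFZFYZYZFZYFZZYFZZFZFFYZYZYFZFYZYZYFZFYZYZFZYFZZFFYZYZYFZFYZYZYFZFYZYZFZYFZZFFYZYZYFZFYZYZYFZZFZYFZFYZYZFZYFZZYFZFYZYZFZYFZZYFZZFZYFZFYZYZFZYFZZFFYZYZYFZFYZYZYFZZFZYFZFYZYZFZYFZZYFZZFZFFYZYZYFZFYZYZYFZFYZYZFZYFZZFFYZYZYFZFYZYZYFZFYZYZFZYFZZYFZZFZYFZFYZYZFZYFZZFFYZYZYFZFYZYZYFZZFZYFZFYZYZFZYFZZYFZFYZYZFZYFZZFFYZYZYFZFYZYZYFZZFZYFZFYZYZFZYFZZYFZZFZFFYZYZYFZFYZYZYFZFYZYZFZYFZZFFYZYZYFZFYZYZYFZFYZYZFZYFZZYFZZFZYFZFYZYZFZYFZZFFYZYZYFZFYZYZYFZZFZYFZFYZYZFZYFZZYFZFYZYZFZYFZZYFZZFZYFZZFZFFYZYZYFZFYZYZYFZFYZYZFZYFZZFFYZYZYFZFYZYZYFZFYZYZFZYFZZFFYZYZYFZFYZYZYFZZFZYFZFYZYZFZYFZZYFZZFZFFYZYZYFZFYZYZYFZFYZYZFZYFZZFFYZYZYFZFYZYZYFZFYZYZFZYFZZFFYZYZYFZFYZYZYFZZFZYFZFYZYZFZYFZZYFZFYZYZFZYFZZYFZZFZYFZFYZYZFZYFZZFFYZYZYFZFYZYZYFZZFZYFZFYZYZFZYFZZYFZZFZFFYZYZYFZFYZYZYFZFYZYZFZYFZZFFYZYZYFZFYZYZYFZFYZYZFZYFZZYFZZFZYFZFYZYZFZYFZZFFYZYZYFZFYZYZYFZZFZYFZFYZYZFZYFZZYFZFYZYZFZYFZZFFYZYZYFZFYZYZYFZZFZYFZFYZYZFZYFZZYFZFYZYZFZYFZZYFZZFZYFZFYZYZFZYFZZYFZZFZYFZZFZFFYZYZYFZFYZYZYFZFYZYZFZYFZZFFYZYZYFZFYZYZYFZFYZYZFZYFZZFFYZYZYFZFYZYZYFZZFZYFZFYZYZFZYFZZYFZZFZFFYZYZYFZFYZYZYFZFYZYZFZYFZZFFYZYZYFZFYZYZYFZFYZYZFZYFZZFFYZYZYFZFYZYZYFZZFZYFZFYZYZFZYFZZYFZZFZFFYZYZYFZFYZYZYFZFYZYZFZYFZZFFYZYZYFZFYZYZYFZFYZYZFZYFZZYFZZFZYFZFYZYZFZYFZZFFYZYZYFZFYZYZYFZZFZYFZFYZYZFZYFZZYFZFYZYZFZYFZZYFZZFZYFZZFZFFYZYZYFZFYZYZYFZFYZYZFZYFZZFFYZYZYFZFYZYZYFZFYZYZFZYFZZFFYZYZYFZFYZYZYFZZFZYFZFYZYZFZYFZZYFZZFZFFYZYZYFZFYZYZYFZFYZYZFZYFZZFFYZYZYFZFYZY
Count of 'Z': 695


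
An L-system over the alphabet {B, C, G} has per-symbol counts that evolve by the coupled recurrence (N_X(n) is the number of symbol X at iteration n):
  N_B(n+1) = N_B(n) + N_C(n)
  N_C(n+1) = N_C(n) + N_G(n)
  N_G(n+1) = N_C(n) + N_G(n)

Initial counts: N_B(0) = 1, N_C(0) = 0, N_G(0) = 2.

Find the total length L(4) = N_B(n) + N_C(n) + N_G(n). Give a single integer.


Answer: 47

Derivation:
Step 0: N_B=1, N_C=0, N_G=2, L=3
Step 1: N_B=1, N_C=2, N_G=2, L=5
Step 2: N_B=3, N_C=4, N_G=4, L=11
Step 3: N_B=7, N_C=8, N_G=8, L=23
Step 4: N_B=15, N_C=16, N_G=16, L=47


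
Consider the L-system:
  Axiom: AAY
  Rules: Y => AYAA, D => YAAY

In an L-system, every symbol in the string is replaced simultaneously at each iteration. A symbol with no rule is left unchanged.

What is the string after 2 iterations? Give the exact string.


Answer: AAAAYAAAA

Derivation:
Step 0: AAY
Step 1: AAAYAA
Step 2: AAAAYAAAA


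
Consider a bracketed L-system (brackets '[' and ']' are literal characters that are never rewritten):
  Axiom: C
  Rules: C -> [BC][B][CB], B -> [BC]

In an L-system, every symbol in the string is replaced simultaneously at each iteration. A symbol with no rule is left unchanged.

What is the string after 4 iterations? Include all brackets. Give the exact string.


Step 0: C
Step 1: [BC][B][CB]
Step 2: [[BC][BC][B][CB]][[BC]][[BC][B][CB][BC]]
Step 3: [[[BC][BC][B][CB]][[BC][BC][B][CB]][[BC]][[BC][B][CB][BC]]][[[BC][BC][B][CB]]][[[BC][BC][B][CB]][[BC]][[BC][B][CB][BC]][[BC][BC][B][CB]]]
Step 4: [[[[BC][BC][B][CB]][[BC][BC][B][CB]][[BC]][[BC][B][CB][BC]]][[[BC][BC][B][CB]][[BC][BC][B][CB]][[BC]][[BC][B][CB][BC]]][[[BC][BC][B][CB]]][[[BC][BC][B][CB]][[BC]][[BC][B][CB][BC]][[BC][BC][B][CB]]]][[[[BC][BC][B][CB]][[BC][BC][B][CB]][[BC]][[BC][B][CB][BC]]]][[[[BC][BC][B][CB]][[BC][BC][B][CB]][[BC]][[BC][B][CB][BC]]][[[BC][BC][B][CB]]][[[BC][BC][B][CB]][[BC]][[BC][B][CB][BC]][[BC][BC][B][CB]]][[[BC][BC][B][CB]][[BC][BC][B][CB]][[BC]][[BC][B][CB][BC]]]]

Answer: [[[[BC][BC][B][CB]][[BC][BC][B][CB]][[BC]][[BC][B][CB][BC]]][[[BC][BC][B][CB]][[BC][BC][B][CB]][[BC]][[BC][B][CB][BC]]][[[BC][BC][B][CB]]][[[BC][BC][B][CB]][[BC]][[BC][B][CB][BC]][[BC][BC][B][CB]]]][[[[BC][BC][B][CB]][[BC][BC][B][CB]][[BC]][[BC][B][CB][BC]]]][[[[BC][BC][B][CB]][[BC][BC][B][CB]][[BC]][[BC][B][CB][BC]]][[[BC][BC][B][CB]]][[[BC][BC][B][CB]][[BC]][[BC][B][CB][BC]][[BC][BC][B][CB]]][[[BC][BC][B][CB]][[BC][BC][B][CB]][[BC]][[BC][B][CB][BC]]]]


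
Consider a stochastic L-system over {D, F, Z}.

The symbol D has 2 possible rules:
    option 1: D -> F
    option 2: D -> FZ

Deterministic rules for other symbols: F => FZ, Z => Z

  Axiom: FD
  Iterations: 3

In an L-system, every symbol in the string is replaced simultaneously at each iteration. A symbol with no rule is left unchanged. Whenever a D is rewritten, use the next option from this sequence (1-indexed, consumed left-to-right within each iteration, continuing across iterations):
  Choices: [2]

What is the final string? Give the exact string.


Answer: FZZZFZZZ

Derivation:
Step 0: FD
Step 1: FZFZ  (used choices [2])
Step 2: FZZFZZ  (used choices [])
Step 3: FZZZFZZZ  (used choices [])


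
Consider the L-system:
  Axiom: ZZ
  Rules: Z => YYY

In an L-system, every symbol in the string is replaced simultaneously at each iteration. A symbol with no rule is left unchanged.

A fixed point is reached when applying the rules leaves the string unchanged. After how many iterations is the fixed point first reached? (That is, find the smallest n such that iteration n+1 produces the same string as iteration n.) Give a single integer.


Answer: 1

Derivation:
Step 0: ZZ
Step 1: YYYYYY
Step 2: YYYYYY  (unchanged — fixed point at step 1)


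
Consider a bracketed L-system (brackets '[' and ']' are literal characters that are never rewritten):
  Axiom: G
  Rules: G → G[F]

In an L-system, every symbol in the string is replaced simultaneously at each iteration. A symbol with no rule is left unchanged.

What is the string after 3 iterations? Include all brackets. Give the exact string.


Answer: G[F][F][F]

Derivation:
Step 0: G
Step 1: G[F]
Step 2: G[F][F]
Step 3: G[F][F][F]


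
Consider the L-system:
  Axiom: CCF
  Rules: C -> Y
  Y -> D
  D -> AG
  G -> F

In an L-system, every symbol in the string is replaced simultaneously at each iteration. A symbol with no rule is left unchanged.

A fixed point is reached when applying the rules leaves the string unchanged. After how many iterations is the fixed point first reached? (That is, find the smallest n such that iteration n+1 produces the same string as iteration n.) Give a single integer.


Step 0: CCF
Step 1: YYF
Step 2: DDF
Step 3: AGAGF
Step 4: AFAFF
Step 5: AFAFF  (unchanged — fixed point at step 4)

Answer: 4


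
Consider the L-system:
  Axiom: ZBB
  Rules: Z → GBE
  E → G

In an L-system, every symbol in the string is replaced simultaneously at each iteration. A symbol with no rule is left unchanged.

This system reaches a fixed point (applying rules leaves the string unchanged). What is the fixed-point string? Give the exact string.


Answer: GBGBB

Derivation:
Step 0: ZBB
Step 1: GBEBB
Step 2: GBGBB
Step 3: GBGBB  (unchanged — fixed point at step 2)


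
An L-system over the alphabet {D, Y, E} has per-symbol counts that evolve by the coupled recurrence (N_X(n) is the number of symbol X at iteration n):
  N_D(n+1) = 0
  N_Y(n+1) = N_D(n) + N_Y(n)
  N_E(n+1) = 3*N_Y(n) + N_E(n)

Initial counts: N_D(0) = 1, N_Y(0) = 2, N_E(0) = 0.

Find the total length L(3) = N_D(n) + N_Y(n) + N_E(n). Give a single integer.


Step 0: N_D=1, N_Y=2, N_E=0, L=3
Step 1: N_D=0, N_Y=3, N_E=6, L=9
Step 2: N_D=0, N_Y=3, N_E=15, L=18
Step 3: N_D=0, N_Y=3, N_E=24, L=27

Answer: 27


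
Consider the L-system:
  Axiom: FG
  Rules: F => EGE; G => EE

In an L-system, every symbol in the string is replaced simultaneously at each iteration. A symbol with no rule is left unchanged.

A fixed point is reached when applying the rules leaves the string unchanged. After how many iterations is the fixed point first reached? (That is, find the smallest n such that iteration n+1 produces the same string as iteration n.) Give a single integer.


Answer: 2

Derivation:
Step 0: FG
Step 1: EGEEE
Step 2: EEEEEE
Step 3: EEEEEE  (unchanged — fixed point at step 2)


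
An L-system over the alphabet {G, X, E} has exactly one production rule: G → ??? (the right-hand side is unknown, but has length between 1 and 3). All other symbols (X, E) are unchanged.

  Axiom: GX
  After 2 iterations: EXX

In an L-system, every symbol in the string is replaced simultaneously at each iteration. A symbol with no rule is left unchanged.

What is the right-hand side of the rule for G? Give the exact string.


Answer: EX

Derivation:
Trying G → EX:
  Step 0: GX
  Step 1: EXX
  Step 2: EXX
Matches the given result.


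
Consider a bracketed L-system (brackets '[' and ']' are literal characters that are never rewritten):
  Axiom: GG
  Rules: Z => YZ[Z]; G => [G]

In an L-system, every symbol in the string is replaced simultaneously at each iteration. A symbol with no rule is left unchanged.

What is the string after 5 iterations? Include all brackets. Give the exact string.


Step 0: GG
Step 1: [G][G]
Step 2: [[G]][[G]]
Step 3: [[[G]]][[[G]]]
Step 4: [[[[G]]]][[[[G]]]]
Step 5: [[[[[G]]]]][[[[[G]]]]]

Answer: [[[[[G]]]]][[[[[G]]]]]
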